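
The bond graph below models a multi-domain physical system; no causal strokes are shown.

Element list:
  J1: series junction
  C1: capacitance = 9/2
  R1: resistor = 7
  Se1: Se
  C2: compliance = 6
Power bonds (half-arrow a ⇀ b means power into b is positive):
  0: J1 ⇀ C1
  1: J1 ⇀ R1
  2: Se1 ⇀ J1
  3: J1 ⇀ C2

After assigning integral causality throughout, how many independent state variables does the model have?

β2 →J1  (Se1 (Se) sets effort on bond)
β0 →J1  (C1 outputs effort q/C1)
β3 →J1  (C2 outputs effort q/C2)
β1 →R1  (J1 needs exactly one f-in)

2  (C1, C2 all integral)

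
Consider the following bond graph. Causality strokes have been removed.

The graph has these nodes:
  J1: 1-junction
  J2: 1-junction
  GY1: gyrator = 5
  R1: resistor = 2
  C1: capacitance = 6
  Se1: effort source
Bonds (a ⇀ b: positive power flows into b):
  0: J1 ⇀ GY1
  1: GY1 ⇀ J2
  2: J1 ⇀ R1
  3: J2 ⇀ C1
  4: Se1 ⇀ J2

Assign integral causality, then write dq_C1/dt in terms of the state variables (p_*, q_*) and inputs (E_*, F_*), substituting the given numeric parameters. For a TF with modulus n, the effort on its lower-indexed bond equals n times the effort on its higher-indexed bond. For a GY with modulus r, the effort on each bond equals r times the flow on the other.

dq_C1/dt = 2*E_Se1/25 - q_C1/75

bond 4 →J2  (Se1: effort source, stroke at far end)
bond 3 →J2  (C1 integral (e out))
bond 1 →GY1  (closing 1-jn rule on J2)
bond 0 →GY1  (GY1: gyrator matches bond 1)
bond 2 →J1  (J1 flow already set via bond 0)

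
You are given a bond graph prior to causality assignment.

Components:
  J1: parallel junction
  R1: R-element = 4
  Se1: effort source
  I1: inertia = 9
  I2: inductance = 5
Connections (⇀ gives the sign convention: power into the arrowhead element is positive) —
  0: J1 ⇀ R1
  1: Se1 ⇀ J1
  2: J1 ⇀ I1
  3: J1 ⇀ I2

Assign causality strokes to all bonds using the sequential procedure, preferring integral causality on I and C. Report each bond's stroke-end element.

β1 |J1  (Se1 fixes effort; stroke away)
β0 |R1  (0-jn J1 has e-setter on 1)
β2 |I1  (J1: bond 1 brought effort, rest push out)
β3 |I2  (common-e at J1 fixed by 1)

#0 →R1
#1 →J1
#2 →I1
#3 →I2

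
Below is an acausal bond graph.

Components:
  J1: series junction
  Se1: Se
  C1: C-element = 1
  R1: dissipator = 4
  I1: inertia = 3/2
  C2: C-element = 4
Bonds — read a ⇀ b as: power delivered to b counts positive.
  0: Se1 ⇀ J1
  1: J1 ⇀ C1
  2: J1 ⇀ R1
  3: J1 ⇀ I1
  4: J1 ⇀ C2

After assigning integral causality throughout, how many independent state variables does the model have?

β0 stroke at J1  (Se1 fixes effort; stroke away)
β1 stroke at J1  (prefer integral on C1)
β3 stroke at I1  (I1 integral (f out))
β2 stroke at J1  (common-f at J1 fixed by 3)
β4 stroke at J1  (1-jn J1 has f-setter on 3)

3  (C1, C2, I1 all integral)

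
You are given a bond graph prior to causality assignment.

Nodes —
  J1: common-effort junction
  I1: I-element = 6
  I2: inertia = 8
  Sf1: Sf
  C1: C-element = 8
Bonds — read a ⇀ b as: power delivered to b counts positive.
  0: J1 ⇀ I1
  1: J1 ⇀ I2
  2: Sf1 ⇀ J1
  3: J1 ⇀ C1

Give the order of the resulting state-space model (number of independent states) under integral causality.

3  (C1, I1, I2 all integral)

bond 2 →Sf1  (source Sf1 imposes f)
bond 0 →I1  (I1 outputs flow p/I1)
bond 1 →I2  (prefer integral on I2)
bond 3 →J1  (J1 needs exactly one e-in)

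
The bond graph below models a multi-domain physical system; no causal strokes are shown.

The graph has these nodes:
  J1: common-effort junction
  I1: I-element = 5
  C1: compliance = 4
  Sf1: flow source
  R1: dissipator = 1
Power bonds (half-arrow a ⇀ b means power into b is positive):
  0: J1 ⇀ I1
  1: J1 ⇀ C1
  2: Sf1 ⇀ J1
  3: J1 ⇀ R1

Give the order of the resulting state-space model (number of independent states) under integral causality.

2  (C1, I1 all integral)

#2 →Sf1  (source Sf1 imposes f)
#0 →I1  (I1 outputs flow p/I1)
#1 →J1  (C1 integral (e out))
#3 →R1  (J1 effort already set via bond 1)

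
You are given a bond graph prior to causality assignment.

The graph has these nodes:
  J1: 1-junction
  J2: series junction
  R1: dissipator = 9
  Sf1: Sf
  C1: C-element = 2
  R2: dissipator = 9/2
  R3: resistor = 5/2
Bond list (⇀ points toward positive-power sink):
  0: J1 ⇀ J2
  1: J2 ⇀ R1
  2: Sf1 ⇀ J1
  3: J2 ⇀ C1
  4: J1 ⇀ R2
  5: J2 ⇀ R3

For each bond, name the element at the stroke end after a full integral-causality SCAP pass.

#2 stroke at Sf1  (Sf1 (Sf) sets flow on bond)
#0 stroke at J1  (J1 flow already set via bond 2)
#4 stroke at J1  (J1 flow already set via bond 2)
#1 stroke at J2  (1-jn J2 has f-setter on 0)
#3 stroke at J2  (1-jn J2 has f-setter on 0)
#5 stroke at J2  (J2: bond 0 brought flow, rest push out)

b0 stroke at J1
b1 stroke at J2
b2 stroke at Sf1
b3 stroke at J2
b4 stroke at J1
b5 stroke at J2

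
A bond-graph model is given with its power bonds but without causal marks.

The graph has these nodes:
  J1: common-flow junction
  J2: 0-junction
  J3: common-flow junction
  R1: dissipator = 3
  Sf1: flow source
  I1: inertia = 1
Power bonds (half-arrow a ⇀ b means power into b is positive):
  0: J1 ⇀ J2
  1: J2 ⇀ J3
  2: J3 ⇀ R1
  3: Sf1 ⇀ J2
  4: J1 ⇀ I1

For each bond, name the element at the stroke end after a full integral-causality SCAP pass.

bond 0 stroke→J1
bond 1 stroke→J2
bond 2 stroke→J3
bond 3 stroke→Sf1
bond 4 stroke→I1

b3 →Sf1  (Sf1: flow source, stroke at near end)
b4 →I1  (I1 integral (f out))
b0 →J1  (J1: bond 4 brought flow, rest push out)
b1 →J2  (J2: last free bond brings effort in)
b2 →J3  (common-f at J3 fixed by 1)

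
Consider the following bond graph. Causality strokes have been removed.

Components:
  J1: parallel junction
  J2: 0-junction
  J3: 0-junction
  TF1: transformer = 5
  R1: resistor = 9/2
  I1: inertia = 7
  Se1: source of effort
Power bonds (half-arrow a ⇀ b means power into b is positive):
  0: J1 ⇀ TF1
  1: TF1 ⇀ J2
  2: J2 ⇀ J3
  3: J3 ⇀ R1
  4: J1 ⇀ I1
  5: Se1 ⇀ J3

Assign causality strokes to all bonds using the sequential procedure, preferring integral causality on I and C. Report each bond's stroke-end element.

β5 |J3  (Se1 fixes effort; stroke away)
β2 |J2  (J3 effort already set via bond 5)
β3 |R1  (J3: bond 5 brought effort, rest push out)
β1 |TF1  (J2 effort already set via bond 2)
β0 |J1  (through TF1, causality passes straight; one stroke at TF1)
β4 |I1  (J1: bond 0 brought effort, rest push out)

b0 →J1
b1 →TF1
b2 →J2
b3 →R1
b4 →I1
b5 →J3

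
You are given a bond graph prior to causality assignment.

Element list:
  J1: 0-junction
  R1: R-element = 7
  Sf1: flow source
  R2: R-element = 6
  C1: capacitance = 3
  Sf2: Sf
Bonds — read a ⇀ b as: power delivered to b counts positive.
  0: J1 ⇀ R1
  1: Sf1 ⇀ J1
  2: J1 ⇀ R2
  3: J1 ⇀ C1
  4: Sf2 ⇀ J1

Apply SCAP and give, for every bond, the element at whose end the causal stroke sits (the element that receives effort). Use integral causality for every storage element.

#0 |R1
#1 |Sf1
#2 |R2
#3 |J1
#4 |Sf2

b1 stroke at Sf1  (source Sf1 imposes f)
b4 stroke at Sf2  (Sf2 fixes flow; stroke at Sf2)
b3 stroke at J1  (prefer integral on C1)
b0 stroke at R1  (common-e at J1 fixed by 3)
b2 stroke at R2  (common-e at J1 fixed by 3)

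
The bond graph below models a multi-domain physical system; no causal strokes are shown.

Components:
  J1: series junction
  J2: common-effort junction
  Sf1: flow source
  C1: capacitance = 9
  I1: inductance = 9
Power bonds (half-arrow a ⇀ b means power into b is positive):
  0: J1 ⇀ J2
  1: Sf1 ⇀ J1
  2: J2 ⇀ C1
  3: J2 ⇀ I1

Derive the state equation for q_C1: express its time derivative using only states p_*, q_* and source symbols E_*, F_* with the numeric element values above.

b1 stroke at Sf1  (Sf1 (Sf) sets flow on bond)
b0 stroke at J1  (1-jn J1 has f-setter on 1)
b2 stroke at J2  (prefer integral on C1)
b3 stroke at I1  (J2 effort already set via bond 2)

dq_C1/dt = F_Sf1 - p_I1/9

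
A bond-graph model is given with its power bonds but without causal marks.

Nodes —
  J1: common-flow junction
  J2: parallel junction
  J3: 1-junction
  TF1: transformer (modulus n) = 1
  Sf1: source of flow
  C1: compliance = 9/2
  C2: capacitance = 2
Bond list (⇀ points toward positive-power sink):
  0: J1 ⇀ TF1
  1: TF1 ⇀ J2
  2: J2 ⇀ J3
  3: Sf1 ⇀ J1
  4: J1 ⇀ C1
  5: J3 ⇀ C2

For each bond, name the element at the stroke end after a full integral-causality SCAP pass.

bond 0 stroke at J1
bond 1 stroke at TF1
bond 2 stroke at J2
bond 3 stroke at Sf1
bond 4 stroke at J1
bond 5 stroke at J3

β3 stroke at Sf1  (Sf1: flow source, stroke at near end)
β0 stroke at J1  (common-f at J1 fixed by 3)
β4 stroke at J1  (J1 flow already set via bond 3)
β1 stroke at TF1  (through TF1, causality passes straight; one stroke at TF1)
β2 stroke at J2  (J2 needs exactly one e-in)
β5 stroke at J3  (1-jn J3 has f-setter on 2)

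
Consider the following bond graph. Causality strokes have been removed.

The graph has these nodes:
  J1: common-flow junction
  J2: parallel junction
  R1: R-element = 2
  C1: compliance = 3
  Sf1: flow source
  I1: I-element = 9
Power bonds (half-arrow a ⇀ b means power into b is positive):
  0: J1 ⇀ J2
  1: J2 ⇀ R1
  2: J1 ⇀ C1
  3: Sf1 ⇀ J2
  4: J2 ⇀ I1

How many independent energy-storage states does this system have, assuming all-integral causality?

2  (C1, I1 all integral)

b3 stroke→Sf1  (source Sf1 imposes f)
b2 stroke→J1  (C1: C, integral causality)
b0 stroke→J2  (J1: last free bond brings flow in)
b1 stroke→R1  (common-e at J2 fixed by 0)
b4 stroke→I1  (J2 effort already set via bond 0)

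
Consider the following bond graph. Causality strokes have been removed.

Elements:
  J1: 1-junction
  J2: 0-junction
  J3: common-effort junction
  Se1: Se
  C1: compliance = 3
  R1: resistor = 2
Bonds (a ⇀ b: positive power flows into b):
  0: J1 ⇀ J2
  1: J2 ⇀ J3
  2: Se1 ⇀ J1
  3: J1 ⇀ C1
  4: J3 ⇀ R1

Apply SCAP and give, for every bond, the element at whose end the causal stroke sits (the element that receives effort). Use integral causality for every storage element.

bond 2 →J1  (Se1 (Se) sets effort on bond)
bond 3 →J1  (C1 outputs effort q/C1)
bond 0 →J2  (J1: last free bond brings flow in)
bond 1 →J3  (0-jn J2 has e-setter on 0)
bond 4 →R1  (0-jn J3 has e-setter on 1)

bond 0 stroke at J2
bond 1 stroke at J3
bond 2 stroke at J1
bond 3 stroke at J1
bond 4 stroke at R1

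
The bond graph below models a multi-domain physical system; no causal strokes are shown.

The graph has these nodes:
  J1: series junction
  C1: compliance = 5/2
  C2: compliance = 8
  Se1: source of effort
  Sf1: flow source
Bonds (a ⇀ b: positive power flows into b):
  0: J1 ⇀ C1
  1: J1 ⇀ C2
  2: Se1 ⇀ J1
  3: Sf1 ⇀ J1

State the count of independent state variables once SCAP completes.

b2 →J1  (Se1 fixes effort; stroke away)
b3 →Sf1  (source Sf1 imposes f)
b0 →J1  (1-jn J1 has f-setter on 3)
b1 →J1  (J1 flow already set via bond 3)

2  (C1, C2 all integral)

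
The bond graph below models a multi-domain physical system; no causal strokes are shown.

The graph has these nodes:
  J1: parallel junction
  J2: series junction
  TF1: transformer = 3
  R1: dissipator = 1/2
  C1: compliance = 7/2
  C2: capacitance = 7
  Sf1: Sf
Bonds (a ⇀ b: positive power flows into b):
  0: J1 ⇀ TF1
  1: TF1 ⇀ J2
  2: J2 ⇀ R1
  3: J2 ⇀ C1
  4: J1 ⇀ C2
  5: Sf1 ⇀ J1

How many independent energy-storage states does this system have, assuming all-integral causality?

2  (C1, C2 all integral)

β5 stroke→Sf1  (Sf1 fixes flow; stroke at Sf1)
β3 stroke→J2  (prefer integral on C1)
β4 stroke→J1  (C2 outputs effort q/C2)
β0 stroke→TF1  (common-e at J1 fixed by 4)
β1 stroke→J2  (through TF1, causality passes straight; one stroke at TF1)
β2 stroke→R1  (J2: last free bond brings flow in)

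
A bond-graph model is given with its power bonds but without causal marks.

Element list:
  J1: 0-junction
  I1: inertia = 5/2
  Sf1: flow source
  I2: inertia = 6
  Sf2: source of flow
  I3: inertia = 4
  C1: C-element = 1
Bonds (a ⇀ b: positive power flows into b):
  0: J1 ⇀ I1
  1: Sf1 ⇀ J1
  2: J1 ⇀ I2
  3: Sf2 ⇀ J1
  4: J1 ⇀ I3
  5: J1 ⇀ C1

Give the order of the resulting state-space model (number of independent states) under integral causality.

4  (C1, I1, I2, I3 all integral)

bond 1 |Sf1  (Sf1 (Sf) sets flow on bond)
bond 3 |Sf2  (Sf2 fixes flow; stroke at Sf2)
bond 0 |I1  (I1: I, integral causality)
bond 2 |I2  (prefer integral on I2)
bond 4 |I3  (I3: I, integral causality)
bond 5 |J1  (J1: last free bond brings effort in)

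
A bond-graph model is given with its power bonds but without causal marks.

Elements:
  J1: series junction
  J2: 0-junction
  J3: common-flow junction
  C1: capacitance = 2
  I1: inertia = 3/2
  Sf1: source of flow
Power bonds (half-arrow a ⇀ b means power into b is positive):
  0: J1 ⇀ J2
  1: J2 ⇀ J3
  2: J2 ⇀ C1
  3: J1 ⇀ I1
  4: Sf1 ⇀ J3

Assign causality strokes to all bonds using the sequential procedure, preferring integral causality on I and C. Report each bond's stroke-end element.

#4 →Sf1  (Sf1 (Sf) sets flow on bond)
#1 →J3  (common-f at J3 fixed by 4)
#2 →J2  (C1: C, integral causality)
#0 →J1  (0-jn J2 has e-setter on 2)
#3 →I1  (closing 1-jn rule on J1)

#0 |J1
#1 |J3
#2 |J2
#3 |I1
#4 |Sf1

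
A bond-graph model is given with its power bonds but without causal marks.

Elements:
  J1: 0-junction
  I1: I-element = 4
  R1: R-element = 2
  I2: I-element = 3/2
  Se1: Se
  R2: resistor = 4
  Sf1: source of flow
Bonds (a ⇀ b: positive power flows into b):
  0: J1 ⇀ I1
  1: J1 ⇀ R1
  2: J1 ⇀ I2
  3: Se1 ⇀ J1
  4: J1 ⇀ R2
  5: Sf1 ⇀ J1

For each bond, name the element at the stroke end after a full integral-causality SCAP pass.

#3 stroke→J1  (Se1 fixes effort; stroke away)
#5 stroke→Sf1  (Sf1 (Sf) sets flow on bond)
#0 stroke→I1  (J1 effort already set via bond 3)
#1 stroke→R1  (J1: bond 3 brought effort, rest push out)
#2 stroke→I2  (common-e at J1 fixed by 3)
#4 stroke→R2  (J1 effort already set via bond 3)

β0 →I1
β1 →R1
β2 →I2
β3 →J1
β4 →R2
β5 →Sf1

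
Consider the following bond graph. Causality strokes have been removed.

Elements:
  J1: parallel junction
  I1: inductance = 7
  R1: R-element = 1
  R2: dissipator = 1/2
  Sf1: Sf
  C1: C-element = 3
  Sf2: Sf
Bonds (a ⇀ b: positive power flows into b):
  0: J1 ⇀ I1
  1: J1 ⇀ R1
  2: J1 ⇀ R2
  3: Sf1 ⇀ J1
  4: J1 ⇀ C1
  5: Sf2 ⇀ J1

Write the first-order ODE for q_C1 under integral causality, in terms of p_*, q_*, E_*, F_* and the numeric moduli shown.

β3 →Sf1  (Sf1 fixes flow; stroke at Sf1)
β5 →Sf2  (Sf2 fixes flow; stroke at Sf2)
β0 →I1  (I1 integral (f out))
β4 →J1  (C1 outputs effort q/C1)
β1 →R1  (J1 effort already set via bond 4)
β2 →R2  (J1: bond 4 brought effort, rest push out)

dq_C1/dt = F_Sf1 + F_Sf2 - p_I1/7 - q_C1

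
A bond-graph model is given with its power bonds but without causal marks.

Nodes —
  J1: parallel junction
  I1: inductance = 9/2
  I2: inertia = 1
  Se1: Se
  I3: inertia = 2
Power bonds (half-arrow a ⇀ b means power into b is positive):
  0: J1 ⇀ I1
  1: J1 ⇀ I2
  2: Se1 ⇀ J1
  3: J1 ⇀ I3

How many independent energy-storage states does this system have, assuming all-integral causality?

bond 2 →J1  (Se1 (Se) sets effort on bond)
bond 0 →I1  (0-jn J1 has e-setter on 2)
bond 1 →I2  (J1 effort already set via bond 2)
bond 3 →I3  (0-jn J1 has e-setter on 2)

3  (I1, I2, I3 all integral)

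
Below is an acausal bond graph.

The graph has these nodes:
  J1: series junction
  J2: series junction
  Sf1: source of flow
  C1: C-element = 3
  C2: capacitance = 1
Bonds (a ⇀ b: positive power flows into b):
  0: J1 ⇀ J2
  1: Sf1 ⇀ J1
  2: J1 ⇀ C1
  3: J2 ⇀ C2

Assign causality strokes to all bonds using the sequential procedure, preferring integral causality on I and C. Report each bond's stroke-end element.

bond 1 →Sf1  (source Sf1 imposes f)
bond 0 →J1  (1-jn J1 has f-setter on 1)
bond 2 →J1  (common-f at J1 fixed by 1)
bond 3 →J2  (1-jn J2 has f-setter on 0)

b0 stroke at J1
b1 stroke at Sf1
b2 stroke at J1
b3 stroke at J2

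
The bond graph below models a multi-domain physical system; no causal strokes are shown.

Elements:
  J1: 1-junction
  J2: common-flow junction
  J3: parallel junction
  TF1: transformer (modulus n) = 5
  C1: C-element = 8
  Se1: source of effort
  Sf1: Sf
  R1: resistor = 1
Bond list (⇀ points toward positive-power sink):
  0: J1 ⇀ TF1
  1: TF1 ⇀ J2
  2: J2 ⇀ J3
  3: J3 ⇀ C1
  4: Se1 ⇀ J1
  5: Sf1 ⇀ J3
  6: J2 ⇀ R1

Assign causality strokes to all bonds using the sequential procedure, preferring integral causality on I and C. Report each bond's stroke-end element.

b0 |TF1
b1 |J2
b2 |J2
b3 |J3
b4 |J1
b5 |Sf1
b6 |R1

bond 4 →J1  (Se1: effort source, stroke at far end)
bond 5 →Sf1  (Sf1: flow source, stroke at near end)
bond 0 →TF1  (J1 needs exactly one f-in)
bond 1 →J2  (through TF1, causality passes straight; one stroke at TF1)
bond 3 →J3  (C1 outputs effort q/C1)
bond 2 →J2  (J3: bond 3 brought effort, rest push out)
bond 6 →R1  (closing 1-jn rule on J2)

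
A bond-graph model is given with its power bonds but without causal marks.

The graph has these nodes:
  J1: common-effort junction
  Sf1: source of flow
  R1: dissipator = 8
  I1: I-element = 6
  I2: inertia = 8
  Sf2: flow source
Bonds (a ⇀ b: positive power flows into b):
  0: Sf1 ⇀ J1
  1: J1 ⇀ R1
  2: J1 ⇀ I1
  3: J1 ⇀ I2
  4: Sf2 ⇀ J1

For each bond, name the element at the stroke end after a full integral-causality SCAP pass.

#0 |Sf1  (Sf1: flow source, stroke at near end)
#4 |Sf2  (Sf2 fixes flow; stroke at Sf2)
#2 |I1  (prefer integral on I1)
#3 |I2  (I2 outputs flow p/I2)
#1 |J1  (J1: last free bond brings effort in)

#0 stroke at Sf1
#1 stroke at J1
#2 stroke at I1
#3 stroke at I2
#4 stroke at Sf2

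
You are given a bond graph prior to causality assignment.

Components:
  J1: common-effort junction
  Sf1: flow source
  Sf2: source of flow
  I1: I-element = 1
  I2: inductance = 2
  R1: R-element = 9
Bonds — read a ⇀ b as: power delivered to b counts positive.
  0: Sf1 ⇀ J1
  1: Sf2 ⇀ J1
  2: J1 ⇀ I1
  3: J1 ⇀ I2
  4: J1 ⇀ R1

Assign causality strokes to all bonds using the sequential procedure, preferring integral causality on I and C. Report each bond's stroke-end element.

β0 stroke at Sf1  (source Sf1 imposes f)
β1 stroke at Sf2  (source Sf2 imposes f)
β2 stroke at I1  (prefer integral on I1)
β3 stroke at I2  (I2 outputs flow p/I2)
β4 stroke at J1  (only one effort-in slot at J1)

bond 0 stroke→Sf1
bond 1 stroke→Sf2
bond 2 stroke→I1
bond 3 stroke→I2
bond 4 stroke→J1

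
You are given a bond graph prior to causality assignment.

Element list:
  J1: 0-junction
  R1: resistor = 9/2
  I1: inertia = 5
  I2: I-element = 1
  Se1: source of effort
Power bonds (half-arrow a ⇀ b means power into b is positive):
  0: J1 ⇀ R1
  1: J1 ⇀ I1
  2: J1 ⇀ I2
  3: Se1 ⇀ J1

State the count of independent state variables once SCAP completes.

2  (I1, I2 all integral)

b3 |J1  (source Se1 imposes e)
b0 |R1  (J1 effort already set via bond 3)
b1 |I1  (0-jn J1 has e-setter on 3)
b2 |I2  (0-jn J1 has e-setter on 3)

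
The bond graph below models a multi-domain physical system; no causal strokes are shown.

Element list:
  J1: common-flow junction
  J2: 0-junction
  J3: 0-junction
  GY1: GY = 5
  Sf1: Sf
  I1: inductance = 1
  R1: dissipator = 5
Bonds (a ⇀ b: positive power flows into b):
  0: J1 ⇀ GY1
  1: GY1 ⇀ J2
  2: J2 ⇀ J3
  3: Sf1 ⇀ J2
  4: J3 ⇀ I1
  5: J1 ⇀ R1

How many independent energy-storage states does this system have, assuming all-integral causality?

#3 |Sf1  (Sf1: flow source, stroke at near end)
#4 |I1  (I1 integral (f out))
#2 |J3  (J3 needs exactly one e-in)
#1 |J2  (J2 needs exactly one e-in)
#0 |J1  (GY1: gyrator matches bond 1)
#5 |R1  (J1 needs exactly one f-in)

1  (I1 all integral)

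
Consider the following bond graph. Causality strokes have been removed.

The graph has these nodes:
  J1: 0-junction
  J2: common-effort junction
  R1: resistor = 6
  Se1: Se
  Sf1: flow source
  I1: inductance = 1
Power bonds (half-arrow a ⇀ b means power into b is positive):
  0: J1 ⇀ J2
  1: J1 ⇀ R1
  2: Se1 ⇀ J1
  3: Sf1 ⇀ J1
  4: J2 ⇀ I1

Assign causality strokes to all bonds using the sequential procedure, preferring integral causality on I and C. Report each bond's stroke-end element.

β0 →J2
β1 →R1
β2 →J1
β3 →Sf1
β4 →I1

b2 |J1  (Se1 (Se) sets effort on bond)
b3 |Sf1  (Sf1: flow source, stroke at near end)
b0 |J2  (common-e at J1 fixed by 2)
b1 |R1  (J1: bond 2 brought effort, rest push out)
b4 |I1  (J2 effort already set via bond 0)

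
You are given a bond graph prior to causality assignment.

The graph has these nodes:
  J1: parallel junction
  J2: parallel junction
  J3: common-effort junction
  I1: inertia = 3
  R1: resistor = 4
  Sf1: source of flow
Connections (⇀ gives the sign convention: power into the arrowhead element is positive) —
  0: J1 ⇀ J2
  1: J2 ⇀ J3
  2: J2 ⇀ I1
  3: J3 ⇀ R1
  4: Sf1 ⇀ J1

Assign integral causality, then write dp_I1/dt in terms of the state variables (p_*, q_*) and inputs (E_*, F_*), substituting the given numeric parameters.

#4 stroke at Sf1  (Sf1 (Sf) sets flow on bond)
#0 stroke at J1  (J1: last free bond brings effort in)
#2 stroke at I1  (I1 outputs flow p/I1)
#1 stroke at J2  (only one effort-in slot at J2)
#3 stroke at J3  (J3 needs exactly one e-in)

dp_I1/dt = 4*F_Sf1 - 4*p_I1/3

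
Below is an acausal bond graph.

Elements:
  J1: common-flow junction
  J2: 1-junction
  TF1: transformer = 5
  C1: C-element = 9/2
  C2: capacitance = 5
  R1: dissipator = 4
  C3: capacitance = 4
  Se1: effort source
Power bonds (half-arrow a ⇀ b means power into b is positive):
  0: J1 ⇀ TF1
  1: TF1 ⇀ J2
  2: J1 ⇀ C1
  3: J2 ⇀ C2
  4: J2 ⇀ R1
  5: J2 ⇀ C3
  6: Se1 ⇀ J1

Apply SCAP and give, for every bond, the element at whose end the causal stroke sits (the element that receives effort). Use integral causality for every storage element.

#0 stroke→TF1
#1 stroke→J2
#2 stroke→J1
#3 stroke→J2
#4 stroke→R1
#5 stroke→J2
#6 stroke→J1

b6 stroke at J1  (Se1 (Se) sets effort on bond)
b2 stroke at J1  (C1 outputs effort q/C1)
b0 stroke at TF1  (only one flow-in slot at J1)
b1 stroke at J2  (through TF1, causality passes straight; one stroke at TF1)
b3 stroke at J2  (C2 integral (e out))
b5 stroke at J2  (C3 integral (e out))
b4 stroke at R1  (closing 1-jn rule on J2)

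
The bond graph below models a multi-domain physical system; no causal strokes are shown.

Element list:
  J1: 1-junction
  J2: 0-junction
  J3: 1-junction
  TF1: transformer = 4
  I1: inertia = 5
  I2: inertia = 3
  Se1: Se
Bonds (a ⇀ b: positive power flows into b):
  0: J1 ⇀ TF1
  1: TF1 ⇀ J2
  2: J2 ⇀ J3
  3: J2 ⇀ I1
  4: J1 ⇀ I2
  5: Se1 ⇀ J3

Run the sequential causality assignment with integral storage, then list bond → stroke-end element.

b0 stroke at J1
b1 stroke at TF1
b2 stroke at J2
b3 stroke at I1
b4 stroke at I2
b5 stroke at J3

#5 →J3  (source Se1 imposes e)
#2 →J2  (closing 1-jn rule on J3)
#1 →TF1  (0-jn J2 has e-setter on 2)
#3 →I1  (J2 effort already set via bond 2)
#0 →J1  (TF1: transformer flips bond 1)
#4 →I2  (closing 1-jn rule on J1)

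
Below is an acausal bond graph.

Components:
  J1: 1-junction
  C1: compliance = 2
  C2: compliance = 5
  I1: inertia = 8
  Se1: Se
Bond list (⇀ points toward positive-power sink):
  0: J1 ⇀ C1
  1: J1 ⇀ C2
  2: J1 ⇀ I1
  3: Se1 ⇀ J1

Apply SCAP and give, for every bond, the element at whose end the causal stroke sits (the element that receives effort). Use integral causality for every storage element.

bond 3 |J1  (source Se1 imposes e)
bond 0 |J1  (C1 integral (e out))
bond 1 |J1  (C2 outputs effort q/C2)
bond 2 |I1  (J1 needs exactly one f-in)

bond 0 →J1
bond 1 →J1
bond 2 →I1
bond 3 →J1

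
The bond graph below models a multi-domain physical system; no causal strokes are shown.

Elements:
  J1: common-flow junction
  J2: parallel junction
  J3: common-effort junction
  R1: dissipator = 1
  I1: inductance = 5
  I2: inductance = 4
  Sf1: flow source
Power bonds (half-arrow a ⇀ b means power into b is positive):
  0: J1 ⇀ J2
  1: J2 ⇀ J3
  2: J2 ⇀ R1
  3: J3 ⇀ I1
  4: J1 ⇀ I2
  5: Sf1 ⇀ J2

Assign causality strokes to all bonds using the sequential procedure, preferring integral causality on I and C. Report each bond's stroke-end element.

bond 5 stroke at Sf1  (Sf1: flow source, stroke at near end)
bond 3 stroke at I1  (I1 outputs flow p/I1)
bond 1 stroke at J3  (closing 0-jn rule on J3)
bond 4 stroke at I2  (I2: I, integral causality)
bond 0 stroke at J1  (1-jn J1 has f-setter on 4)
bond 2 stroke at J2  (J2: last free bond brings effort in)

b0 →J1
b1 →J3
b2 →J2
b3 →I1
b4 →I2
b5 →Sf1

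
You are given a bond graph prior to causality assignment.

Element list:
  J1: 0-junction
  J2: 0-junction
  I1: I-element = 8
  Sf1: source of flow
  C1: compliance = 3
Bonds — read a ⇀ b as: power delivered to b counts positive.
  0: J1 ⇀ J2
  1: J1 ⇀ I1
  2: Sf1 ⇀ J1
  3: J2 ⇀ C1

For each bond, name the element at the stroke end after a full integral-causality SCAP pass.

bond 2 stroke→Sf1  (source Sf1 imposes f)
bond 1 stroke→I1  (prefer integral on I1)
bond 0 stroke→J1  (closing 0-jn rule on J1)
bond 3 stroke→J2  (J2: last free bond brings effort in)

b0 →J1
b1 →I1
b2 →Sf1
b3 →J2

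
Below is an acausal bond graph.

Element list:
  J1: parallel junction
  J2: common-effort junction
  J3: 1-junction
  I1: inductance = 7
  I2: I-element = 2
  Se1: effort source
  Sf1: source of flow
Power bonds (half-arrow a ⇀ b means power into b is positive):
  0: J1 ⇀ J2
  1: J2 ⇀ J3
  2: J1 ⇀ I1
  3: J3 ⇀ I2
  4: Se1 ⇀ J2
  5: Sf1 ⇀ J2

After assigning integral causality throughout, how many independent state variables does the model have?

2  (I1, I2 all integral)

#4 →J2  (Se1: effort source, stroke at far end)
#5 →Sf1  (Sf1 fixes flow; stroke at Sf1)
#0 →J1  (common-e at J2 fixed by 4)
#1 →J3  (0-jn J2 has e-setter on 4)
#3 →I2  (closing 1-jn rule on J3)
#2 →I1  (common-e at J1 fixed by 0)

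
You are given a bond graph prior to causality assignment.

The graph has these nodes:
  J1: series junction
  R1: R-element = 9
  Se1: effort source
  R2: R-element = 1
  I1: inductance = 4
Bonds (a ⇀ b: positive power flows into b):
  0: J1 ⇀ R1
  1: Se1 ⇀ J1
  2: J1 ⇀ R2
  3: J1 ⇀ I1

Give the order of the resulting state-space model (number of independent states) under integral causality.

1  (I1 all integral)

b1 →J1  (Se1 fixes effort; stroke away)
b3 →I1  (I1 integral (f out))
b0 →J1  (1-jn J1 has f-setter on 3)
b2 →J1  (J1: bond 3 brought flow, rest push out)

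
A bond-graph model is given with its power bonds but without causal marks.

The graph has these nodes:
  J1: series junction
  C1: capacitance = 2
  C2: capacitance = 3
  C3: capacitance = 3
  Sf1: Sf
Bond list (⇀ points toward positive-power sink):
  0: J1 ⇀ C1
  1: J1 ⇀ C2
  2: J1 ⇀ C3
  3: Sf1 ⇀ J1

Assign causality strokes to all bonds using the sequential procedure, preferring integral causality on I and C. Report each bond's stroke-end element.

bond 3 |Sf1  (Sf1 (Sf) sets flow on bond)
bond 0 |J1  (common-f at J1 fixed by 3)
bond 1 |J1  (1-jn J1 has f-setter on 3)
bond 2 |J1  (1-jn J1 has f-setter on 3)

bond 0 stroke→J1
bond 1 stroke→J1
bond 2 stroke→J1
bond 3 stroke→Sf1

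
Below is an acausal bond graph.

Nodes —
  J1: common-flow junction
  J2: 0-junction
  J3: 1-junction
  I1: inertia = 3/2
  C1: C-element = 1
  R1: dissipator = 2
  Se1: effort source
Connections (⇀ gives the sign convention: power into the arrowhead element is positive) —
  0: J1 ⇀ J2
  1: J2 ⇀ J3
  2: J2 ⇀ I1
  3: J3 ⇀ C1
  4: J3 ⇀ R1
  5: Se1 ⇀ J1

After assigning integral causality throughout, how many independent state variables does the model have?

2  (C1, I1 all integral)

β5 stroke at J1  (Se1 fixes effort; stroke away)
β0 stroke at J2  (only one flow-in slot at J1)
β1 stroke at J3  (J2 effort already set via bond 0)
β2 stroke at I1  (common-e at J2 fixed by 0)
β3 stroke at J3  (C1 outputs effort q/C1)
β4 stroke at R1  (only one flow-in slot at J3)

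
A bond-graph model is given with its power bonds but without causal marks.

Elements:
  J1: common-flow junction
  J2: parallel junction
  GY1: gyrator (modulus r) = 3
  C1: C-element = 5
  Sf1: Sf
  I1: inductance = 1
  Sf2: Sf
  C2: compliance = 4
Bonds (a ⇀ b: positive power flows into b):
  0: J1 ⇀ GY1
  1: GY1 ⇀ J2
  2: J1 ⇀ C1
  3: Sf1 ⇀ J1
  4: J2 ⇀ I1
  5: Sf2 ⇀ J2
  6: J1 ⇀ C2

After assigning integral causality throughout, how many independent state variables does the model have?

β3 stroke→Sf1  (Sf1 (Sf) sets flow on bond)
β5 stroke→Sf2  (Sf2 fixes flow; stroke at Sf2)
β0 stroke→J1  (J1 flow already set via bond 3)
β2 stroke→J1  (common-f at J1 fixed by 3)
β6 stroke→J1  (common-f at J1 fixed by 3)
β1 stroke→J2  (GY GY1: same side as bond 0)
β4 stroke→I1  (J2 effort already set via bond 1)

3  (C1, C2, I1 all integral)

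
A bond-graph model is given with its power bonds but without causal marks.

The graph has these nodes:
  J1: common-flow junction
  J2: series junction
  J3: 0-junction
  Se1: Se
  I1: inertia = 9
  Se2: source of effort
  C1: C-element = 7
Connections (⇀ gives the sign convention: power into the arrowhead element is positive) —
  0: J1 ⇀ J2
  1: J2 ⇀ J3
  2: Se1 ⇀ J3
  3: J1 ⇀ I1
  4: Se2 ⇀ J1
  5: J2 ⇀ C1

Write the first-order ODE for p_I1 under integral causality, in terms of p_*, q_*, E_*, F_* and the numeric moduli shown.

b2 stroke at J3  (Se1 fixes effort; stroke away)
b4 stroke at J1  (Se2 fixes effort; stroke away)
b1 stroke at J2  (J3 effort already set via bond 2)
b3 stroke at I1  (I1 integral (f out))
b0 stroke at J1  (1-jn J1 has f-setter on 3)
b5 stroke at J2  (1-jn J2 has f-setter on 0)

dp_I1/dt = -E_Se1 + E_Se2 - q_C1/7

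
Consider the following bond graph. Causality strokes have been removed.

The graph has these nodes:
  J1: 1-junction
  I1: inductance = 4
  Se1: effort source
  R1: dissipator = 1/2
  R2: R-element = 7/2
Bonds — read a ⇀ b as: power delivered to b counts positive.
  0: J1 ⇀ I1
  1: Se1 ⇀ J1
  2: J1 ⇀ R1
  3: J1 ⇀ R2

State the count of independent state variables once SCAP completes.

bond 1 stroke at J1  (Se1 (Se) sets effort on bond)
bond 0 stroke at I1  (I1: I, integral causality)
bond 2 stroke at J1  (J1: bond 0 brought flow, rest push out)
bond 3 stroke at J1  (J1 flow already set via bond 0)

1  (I1 all integral)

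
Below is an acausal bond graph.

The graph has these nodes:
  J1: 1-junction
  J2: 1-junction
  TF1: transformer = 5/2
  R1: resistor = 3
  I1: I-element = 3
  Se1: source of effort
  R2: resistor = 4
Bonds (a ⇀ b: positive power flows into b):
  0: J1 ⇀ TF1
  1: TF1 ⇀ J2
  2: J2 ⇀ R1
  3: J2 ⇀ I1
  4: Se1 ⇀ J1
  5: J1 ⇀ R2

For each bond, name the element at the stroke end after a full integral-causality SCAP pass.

b4 stroke at J1  (source Se1 imposes e)
b3 stroke at I1  (I1 outputs flow p/I1)
b1 stroke at J2  (1-jn J2 has f-setter on 3)
b2 stroke at J2  (1-jn J2 has f-setter on 3)
b0 stroke at TF1  (TF TF1: opposite of bond 1)
b5 stroke at J1  (common-f at J1 fixed by 0)

b0 |TF1
b1 |J2
b2 |J2
b3 |I1
b4 |J1
b5 |J1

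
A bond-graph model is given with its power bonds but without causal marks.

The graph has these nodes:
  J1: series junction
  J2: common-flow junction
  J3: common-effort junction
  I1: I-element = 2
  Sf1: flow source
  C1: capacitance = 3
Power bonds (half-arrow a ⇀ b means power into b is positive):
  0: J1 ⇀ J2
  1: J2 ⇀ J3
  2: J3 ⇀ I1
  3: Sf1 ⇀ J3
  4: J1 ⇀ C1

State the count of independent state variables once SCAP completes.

2  (C1, I1 all integral)

bond 3 |Sf1  (source Sf1 imposes f)
bond 2 |I1  (prefer integral on I1)
bond 1 |J3  (J3: last free bond brings effort in)
bond 0 |J2  (common-f at J2 fixed by 1)
bond 4 |J1  (J1: bond 0 brought flow, rest push out)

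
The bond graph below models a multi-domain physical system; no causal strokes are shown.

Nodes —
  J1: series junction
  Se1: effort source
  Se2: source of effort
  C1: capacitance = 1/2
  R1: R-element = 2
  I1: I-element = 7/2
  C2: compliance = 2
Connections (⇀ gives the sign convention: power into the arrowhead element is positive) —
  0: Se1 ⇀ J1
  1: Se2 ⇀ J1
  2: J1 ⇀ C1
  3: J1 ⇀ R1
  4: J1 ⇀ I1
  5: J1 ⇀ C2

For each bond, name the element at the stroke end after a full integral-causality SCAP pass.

β0 →J1  (source Se1 imposes e)
β1 →J1  (Se2: effort source, stroke at far end)
β2 →J1  (prefer integral on C1)
β4 →I1  (I1 integral (f out))
β3 →J1  (J1: bond 4 brought flow, rest push out)
β5 →J1  (1-jn J1 has f-setter on 4)

#0 |J1
#1 |J1
#2 |J1
#3 |J1
#4 |I1
#5 |J1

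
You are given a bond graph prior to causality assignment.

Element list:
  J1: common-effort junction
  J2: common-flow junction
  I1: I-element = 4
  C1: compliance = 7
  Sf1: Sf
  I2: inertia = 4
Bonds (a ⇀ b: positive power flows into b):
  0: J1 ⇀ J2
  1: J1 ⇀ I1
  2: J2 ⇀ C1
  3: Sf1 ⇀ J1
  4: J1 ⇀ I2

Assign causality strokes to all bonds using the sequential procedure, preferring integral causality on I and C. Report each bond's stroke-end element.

β3 stroke→Sf1  (Sf1: flow source, stroke at near end)
β1 stroke→I1  (I1: I, integral causality)
β2 stroke→J2  (C1 integral (e out))
β0 stroke→J1  (J2 needs exactly one f-in)
β4 stroke→I2  (common-e at J1 fixed by 0)

b0 stroke→J1
b1 stroke→I1
b2 stroke→J2
b3 stroke→Sf1
b4 stroke→I2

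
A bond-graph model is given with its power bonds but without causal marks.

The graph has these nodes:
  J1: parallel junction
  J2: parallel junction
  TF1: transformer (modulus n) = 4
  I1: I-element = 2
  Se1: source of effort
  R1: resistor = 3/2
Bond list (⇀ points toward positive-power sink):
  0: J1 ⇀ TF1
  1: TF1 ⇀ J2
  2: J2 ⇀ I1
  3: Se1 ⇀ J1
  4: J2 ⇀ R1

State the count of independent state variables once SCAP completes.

1  (I1 all integral)

β3 stroke→J1  (Se1: effort source, stroke at far end)
β0 stroke→TF1  (J1: bond 3 brought effort, rest push out)
β1 stroke→J2  (TF1 one-in-one-out from 0)
β2 stroke→I1  (J2 effort already set via bond 1)
β4 stroke→R1  (J2 effort already set via bond 1)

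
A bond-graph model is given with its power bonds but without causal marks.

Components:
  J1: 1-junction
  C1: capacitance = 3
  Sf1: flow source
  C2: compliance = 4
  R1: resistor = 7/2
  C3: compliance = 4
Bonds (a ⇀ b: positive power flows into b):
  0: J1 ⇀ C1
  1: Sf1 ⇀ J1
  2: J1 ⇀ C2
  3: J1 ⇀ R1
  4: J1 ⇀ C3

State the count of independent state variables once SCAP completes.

bond 1 |Sf1  (Sf1: flow source, stroke at near end)
bond 0 |J1  (common-f at J1 fixed by 1)
bond 2 |J1  (common-f at J1 fixed by 1)
bond 3 |J1  (J1 flow already set via bond 1)
bond 4 |J1  (J1: bond 1 brought flow, rest push out)

3  (C1, C2, C3 all integral)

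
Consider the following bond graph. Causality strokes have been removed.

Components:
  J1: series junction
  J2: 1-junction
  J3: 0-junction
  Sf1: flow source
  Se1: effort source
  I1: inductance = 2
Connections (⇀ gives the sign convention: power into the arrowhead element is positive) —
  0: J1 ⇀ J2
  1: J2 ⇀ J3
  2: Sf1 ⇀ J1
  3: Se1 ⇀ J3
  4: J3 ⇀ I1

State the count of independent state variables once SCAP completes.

1  (I1 all integral)

bond 2 stroke at Sf1  (Sf1: flow source, stroke at near end)
bond 3 stroke at J3  (source Se1 imposes e)
bond 0 stroke at J1  (1-jn J1 has f-setter on 2)
bond 1 stroke at J2  (common-f at J2 fixed by 0)
bond 4 stroke at I1  (J3: bond 3 brought effort, rest push out)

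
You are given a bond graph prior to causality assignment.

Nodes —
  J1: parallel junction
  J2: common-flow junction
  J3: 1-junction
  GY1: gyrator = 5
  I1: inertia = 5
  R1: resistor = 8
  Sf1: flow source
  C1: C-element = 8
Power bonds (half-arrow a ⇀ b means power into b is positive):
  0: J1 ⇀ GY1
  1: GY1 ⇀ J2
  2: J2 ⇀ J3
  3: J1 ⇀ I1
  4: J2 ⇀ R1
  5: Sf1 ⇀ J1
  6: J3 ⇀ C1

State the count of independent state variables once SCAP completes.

2  (C1, I1 all integral)

#5 →Sf1  (Sf1 fixes flow; stroke at Sf1)
#3 →I1  (prefer integral on I1)
#0 →J1  (only one effort-in slot at J1)
#1 →J2  (through GY1, causality inverts; strokes same side of GY1)
#6 →J3  (prefer integral on C1)
#2 →J2  (J3 needs exactly one f-in)
#4 →R1  (only one flow-in slot at J2)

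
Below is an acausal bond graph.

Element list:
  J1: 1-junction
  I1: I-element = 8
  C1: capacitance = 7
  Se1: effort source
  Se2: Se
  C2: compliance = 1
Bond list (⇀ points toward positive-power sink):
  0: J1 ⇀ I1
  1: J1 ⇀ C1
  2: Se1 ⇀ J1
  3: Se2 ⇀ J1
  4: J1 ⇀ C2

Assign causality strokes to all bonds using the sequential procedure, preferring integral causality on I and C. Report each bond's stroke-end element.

bond 0 stroke at I1
bond 1 stroke at J1
bond 2 stroke at J1
bond 3 stroke at J1
bond 4 stroke at J1

#2 stroke→J1  (Se1 fixes effort; stroke away)
#3 stroke→J1  (Se2 fixes effort; stroke away)
#0 stroke→I1  (I1 outputs flow p/I1)
#1 stroke→J1  (1-jn J1 has f-setter on 0)
#4 stroke→J1  (common-f at J1 fixed by 0)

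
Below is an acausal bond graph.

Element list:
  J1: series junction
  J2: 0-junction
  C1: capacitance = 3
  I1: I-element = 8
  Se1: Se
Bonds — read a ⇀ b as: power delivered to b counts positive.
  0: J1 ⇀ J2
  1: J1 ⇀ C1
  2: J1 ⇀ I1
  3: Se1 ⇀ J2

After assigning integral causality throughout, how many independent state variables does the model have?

b3 stroke→J2  (source Se1 imposes e)
b0 stroke→J1  (0-jn J2 has e-setter on 3)
b1 stroke→J1  (prefer integral on C1)
b2 stroke→I1  (J1 needs exactly one f-in)

2  (C1, I1 all integral)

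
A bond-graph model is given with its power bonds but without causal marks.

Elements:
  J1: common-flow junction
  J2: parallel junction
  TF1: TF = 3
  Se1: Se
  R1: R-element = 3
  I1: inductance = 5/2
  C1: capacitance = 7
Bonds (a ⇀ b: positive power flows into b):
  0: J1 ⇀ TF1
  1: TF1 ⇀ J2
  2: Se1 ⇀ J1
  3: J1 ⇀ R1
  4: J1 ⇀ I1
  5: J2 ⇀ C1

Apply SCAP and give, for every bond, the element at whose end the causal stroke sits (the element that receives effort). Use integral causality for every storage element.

#0 stroke at J1
#1 stroke at TF1
#2 stroke at J1
#3 stroke at J1
#4 stroke at I1
#5 stroke at J2

bond 2 stroke at J1  (Se1: effort source, stroke at far end)
bond 4 stroke at I1  (prefer integral on I1)
bond 0 stroke at J1  (J1 flow already set via bond 4)
bond 3 stroke at J1  (1-jn J1 has f-setter on 4)
bond 1 stroke at TF1  (through TF1, causality passes straight; one stroke at TF1)
bond 5 stroke at J2  (J2: last free bond brings effort in)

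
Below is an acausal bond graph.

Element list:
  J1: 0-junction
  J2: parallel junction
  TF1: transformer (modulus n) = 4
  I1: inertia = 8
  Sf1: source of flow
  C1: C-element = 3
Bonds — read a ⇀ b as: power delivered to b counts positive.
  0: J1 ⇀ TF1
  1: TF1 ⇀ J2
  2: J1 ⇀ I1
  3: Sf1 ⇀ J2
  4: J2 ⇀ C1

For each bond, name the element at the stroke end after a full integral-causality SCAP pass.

#0 →J1
#1 →TF1
#2 →I1
#3 →Sf1
#4 →J2

bond 3 |Sf1  (source Sf1 imposes f)
bond 2 |I1  (prefer integral on I1)
bond 0 |J1  (J1: last free bond brings effort in)
bond 1 |TF1  (TF1: transformer flips bond 0)
bond 4 |J2  (closing 0-jn rule on J2)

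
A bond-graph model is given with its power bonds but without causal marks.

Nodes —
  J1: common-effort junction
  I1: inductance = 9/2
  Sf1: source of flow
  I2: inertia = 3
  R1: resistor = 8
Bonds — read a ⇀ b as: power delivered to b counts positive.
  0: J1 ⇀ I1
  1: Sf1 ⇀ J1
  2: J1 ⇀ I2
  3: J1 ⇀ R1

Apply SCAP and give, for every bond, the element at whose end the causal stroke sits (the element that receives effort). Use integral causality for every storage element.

bond 0 stroke at I1
bond 1 stroke at Sf1
bond 2 stroke at I2
bond 3 stroke at J1

b1 |Sf1  (Sf1 fixes flow; stroke at Sf1)
b0 |I1  (prefer integral on I1)
b2 |I2  (I2: I, integral causality)
b3 |J1  (J1: last free bond brings effort in)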